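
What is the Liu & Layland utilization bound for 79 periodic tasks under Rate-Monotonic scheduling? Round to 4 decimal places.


Compute 2^(1/79) = 1.0088126194
Subtract 1: 1.0088126194 - 1 = 0.0088126194
Multiply by n: 79 * 0.0088126194 = 0.6961969326
Round to 4 dp: 0.6962

0.6962


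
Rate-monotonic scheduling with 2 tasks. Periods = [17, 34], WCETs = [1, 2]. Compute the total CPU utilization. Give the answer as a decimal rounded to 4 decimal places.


Compute individual utilizations (exact fractions):
  Task 1: C/T = 1/17 (approx. 0.0588)
  Task 2: C/T = 2/34 = 1/17 (approx. 0.0588)
Total utilization U = 1/17 + 1/17 = 2/17
Rounded to 4 decimal places: U = 0.1176
RM (Liu & Layland) bound for 2 tasks = 0.828427; compare with U = 2/17 (approx. 0.117647)
U <= bound, so schedulable by RM sufficient condition.

0.1176


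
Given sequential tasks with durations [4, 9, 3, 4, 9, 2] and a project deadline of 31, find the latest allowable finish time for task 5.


LF(activity 5) = deadline - sum of successor durations
Successors: activities 6 through 6 with durations [2]
Sum of successor durations = 2
LF = 31 - 2 = 29

29


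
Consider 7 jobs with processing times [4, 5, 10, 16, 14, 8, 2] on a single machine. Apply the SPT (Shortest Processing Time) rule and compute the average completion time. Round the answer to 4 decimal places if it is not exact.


Sort jobs by processing time (SPT order): [2, 4, 5, 8, 10, 14, 16]
Compute completion times sequentially:
  Job 1: processing = 2, completes at 2
  Job 2: processing = 4, completes at 6
  Job 3: processing = 5, completes at 11
  Job 4: processing = 8, completes at 19
  Job 5: processing = 10, completes at 29
  Job 6: processing = 14, completes at 43
  Job 7: processing = 16, completes at 59
Sum of completion times = 169
Average completion time = 169/7 = 24.1429

24.1429


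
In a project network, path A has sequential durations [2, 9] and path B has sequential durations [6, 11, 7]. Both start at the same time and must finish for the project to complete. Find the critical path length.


Path A total = 2 + 9 = 11
Path B total = 6 + 11 + 7 = 24
Critical path = longest path = max(11, 24) = 24

24


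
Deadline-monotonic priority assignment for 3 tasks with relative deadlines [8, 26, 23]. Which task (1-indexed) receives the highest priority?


Sort tasks by relative deadline (ascending):
  Task 1: deadline = 8
  Task 3: deadline = 23
  Task 2: deadline = 26
Priority order (highest first): [1, 3, 2]
Highest priority task = 1

1


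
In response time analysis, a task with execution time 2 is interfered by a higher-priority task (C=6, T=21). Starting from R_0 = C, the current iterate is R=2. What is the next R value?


R_next = C + ceil(R_prev / T_hp) * C_hp
ceil(2 / 21) = ceil(0.0952) = 1
Interference = 1 * 6 = 6
R_next = 2 + 6 = 8

8


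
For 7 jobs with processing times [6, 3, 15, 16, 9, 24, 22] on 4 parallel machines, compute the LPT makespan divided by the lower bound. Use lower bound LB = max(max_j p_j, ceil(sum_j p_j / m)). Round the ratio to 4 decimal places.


LPT order: [24, 22, 16, 15, 9, 6, 3]
Machine loads after assignment: [24, 25, 22, 24]
LPT makespan = 25
Lower bound = max(max_job, ceil(total/4)) = max(24, 24) = 24
Ratio = 25 / 24 = 1.0417

1.0417


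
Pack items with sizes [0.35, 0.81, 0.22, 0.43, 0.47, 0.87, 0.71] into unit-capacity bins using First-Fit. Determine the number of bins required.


Place items sequentially using First-Fit:
  Item 0.35 -> new Bin 1
  Item 0.81 -> new Bin 2
  Item 0.22 -> Bin 1 (now 0.57)
  Item 0.43 -> Bin 1 (now 1.0)
  Item 0.47 -> new Bin 3
  Item 0.87 -> new Bin 4
  Item 0.71 -> new Bin 5
Total bins used = 5

5


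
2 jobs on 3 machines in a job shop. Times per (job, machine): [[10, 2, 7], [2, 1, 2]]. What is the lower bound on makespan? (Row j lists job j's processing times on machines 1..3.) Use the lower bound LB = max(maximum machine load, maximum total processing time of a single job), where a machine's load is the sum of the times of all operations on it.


Machine loads:
  Machine 1: 10 + 2 = 12
  Machine 2: 2 + 1 = 3
  Machine 3: 7 + 2 = 9
Max machine load = 12
Job totals:
  Job 1: 19
  Job 2: 5
Max job total = 19
Lower bound = max(12, 19) = 19

19


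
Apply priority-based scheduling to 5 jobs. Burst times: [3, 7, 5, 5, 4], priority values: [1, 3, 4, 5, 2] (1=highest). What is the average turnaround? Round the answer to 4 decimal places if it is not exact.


Sort by priority (ascending = highest first):
Order: [(1, 3), (2, 4), (3, 7), (4, 5), (5, 5)]
Completion times:
  Priority 1, burst=3, C=3
  Priority 2, burst=4, C=7
  Priority 3, burst=7, C=14
  Priority 4, burst=5, C=19
  Priority 5, burst=5, C=24
Average turnaround = 67/5 = 13.4

13.4


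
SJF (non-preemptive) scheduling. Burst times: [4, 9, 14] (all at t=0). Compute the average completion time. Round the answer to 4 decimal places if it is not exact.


SJF order (ascending): [4, 9, 14]
Completion times:
  Job 1: burst=4, C=4
  Job 2: burst=9, C=13
  Job 3: burst=14, C=27
Average completion = 44/3 = 14.6667

14.6667


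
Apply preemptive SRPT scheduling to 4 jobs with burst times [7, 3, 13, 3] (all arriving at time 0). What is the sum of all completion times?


Since all jobs arrive at t=0, SRPT equals SPT ordering.
SPT order: [3, 3, 7, 13]
Completion times:
  Job 1: p=3, C=3
  Job 2: p=3, C=6
  Job 3: p=7, C=13
  Job 4: p=13, C=26
Total completion time = 3 + 6 + 13 + 26 = 48

48


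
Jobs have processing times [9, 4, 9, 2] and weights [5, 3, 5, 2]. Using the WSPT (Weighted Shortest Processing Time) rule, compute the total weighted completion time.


Compute p/w ratios and sort ascending (WSPT): [(2, 2), (4, 3), (9, 5), (9, 5)]
Compute weighted completion times:
  Job (p=2,w=2): C=2, w*C=2*2=4
  Job (p=4,w=3): C=6, w*C=3*6=18
  Job (p=9,w=5): C=15, w*C=5*15=75
  Job (p=9,w=5): C=24, w*C=5*24=120
Total weighted completion time = 217

217


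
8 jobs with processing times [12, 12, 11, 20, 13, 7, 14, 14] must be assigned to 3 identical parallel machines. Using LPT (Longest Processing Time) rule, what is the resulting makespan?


Sort jobs in decreasing order (LPT): [20, 14, 14, 13, 12, 12, 11, 7]
Assign each job to the least loaded machine:
  Machine 1: jobs [20, 12], load = 32
  Machine 2: jobs [14, 13, 7], load = 34
  Machine 3: jobs [14, 12, 11], load = 37
Makespan = max load = 37

37


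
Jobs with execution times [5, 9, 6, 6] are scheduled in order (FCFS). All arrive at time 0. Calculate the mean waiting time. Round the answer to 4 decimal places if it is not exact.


FCFS order (as given): [5, 9, 6, 6]
Waiting times:
  Job 1: wait = 0
  Job 2: wait = 5
  Job 3: wait = 14
  Job 4: wait = 20
Sum of waiting times = 39
Average waiting time = 39/4 = 9.75

9.75


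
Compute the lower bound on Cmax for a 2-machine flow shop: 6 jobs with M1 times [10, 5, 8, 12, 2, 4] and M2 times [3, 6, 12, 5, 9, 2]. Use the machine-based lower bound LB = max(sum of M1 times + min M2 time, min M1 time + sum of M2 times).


LB1 = sum(M1 times) + min(M2 times) = 41 + 2 = 43
LB2 = min(M1 times) + sum(M2 times) = 2 + 37 = 39
Lower bound = max(LB1, LB2) = max(43, 39) = 43

43


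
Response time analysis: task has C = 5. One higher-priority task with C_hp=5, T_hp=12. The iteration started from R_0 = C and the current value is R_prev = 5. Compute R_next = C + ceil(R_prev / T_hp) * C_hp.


R_next = C + ceil(R_prev / T_hp) * C_hp
ceil(5 / 12) = ceil(0.4167) = 1
Interference = 1 * 5 = 5
R_next = 5 + 5 = 10

10


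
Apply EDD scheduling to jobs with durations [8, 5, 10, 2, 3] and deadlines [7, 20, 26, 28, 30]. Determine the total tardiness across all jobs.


Sort by due date (EDD order): [(8, 7), (5, 20), (10, 26), (2, 28), (3, 30)]
Compute completion times and tardiness:
  Job 1: p=8, d=7, C=8, tardiness=max(0,8-7)=1
  Job 2: p=5, d=20, C=13, tardiness=max(0,13-20)=0
  Job 3: p=10, d=26, C=23, tardiness=max(0,23-26)=0
  Job 4: p=2, d=28, C=25, tardiness=max(0,25-28)=0
  Job 5: p=3, d=30, C=28, tardiness=max(0,28-30)=0
Total tardiness = 1

1


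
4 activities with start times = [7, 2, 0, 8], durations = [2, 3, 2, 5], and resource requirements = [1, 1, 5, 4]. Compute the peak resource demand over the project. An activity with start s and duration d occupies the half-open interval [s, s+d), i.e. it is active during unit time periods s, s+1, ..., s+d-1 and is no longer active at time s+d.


Each activity i is active on [start_i, start_i + duration_i).
Compute total resource usage per time slot:
  t=0: active resources = [5], total = 5
  t=1: active resources = [5], total = 5
  t=2: active resources = [1], total = 1
  t=3: active resources = [1], total = 1
  t=4: active resources = [1], total = 1
  t=5: active resources = [], total = 0
  t=6: active resources = [], total = 0
  t=7: active resources = [1], total = 1
  t=8: active resources = [1, 4], total = 5
  t=9: active resources = [4], total = 4
  t=10: active resources = [4], total = 4
  t=11: active resources = [4], total = 4
  t=12: active resources = [4], total = 4
Peak resource demand = 5

5


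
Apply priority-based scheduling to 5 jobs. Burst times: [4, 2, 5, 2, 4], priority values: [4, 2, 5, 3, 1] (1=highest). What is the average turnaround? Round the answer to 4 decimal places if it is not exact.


Sort by priority (ascending = highest first):
Order: [(1, 4), (2, 2), (3, 2), (4, 4), (5, 5)]
Completion times:
  Priority 1, burst=4, C=4
  Priority 2, burst=2, C=6
  Priority 3, burst=2, C=8
  Priority 4, burst=4, C=12
  Priority 5, burst=5, C=17
Average turnaround = 47/5 = 9.4

9.4


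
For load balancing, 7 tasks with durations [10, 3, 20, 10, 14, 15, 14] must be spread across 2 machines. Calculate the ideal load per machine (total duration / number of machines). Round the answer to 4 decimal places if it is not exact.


Total processing time = 10 + 3 + 20 + 10 + 14 + 15 + 14 = 86
Number of machines = 2
Ideal balanced load = 86 / 2 = 43.0

43.0


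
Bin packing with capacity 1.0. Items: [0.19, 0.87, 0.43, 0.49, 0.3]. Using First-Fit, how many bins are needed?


Place items sequentially using First-Fit:
  Item 0.19 -> new Bin 1
  Item 0.87 -> new Bin 2
  Item 0.43 -> Bin 1 (now 0.62)
  Item 0.49 -> new Bin 3
  Item 0.3 -> Bin 1 (now 0.92)
Total bins used = 3

3


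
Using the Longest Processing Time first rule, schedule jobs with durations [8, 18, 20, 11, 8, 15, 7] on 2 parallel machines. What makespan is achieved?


Sort jobs in decreasing order (LPT): [20, 18, 15, 11, 8, 8, 7]
Assign each job to the least loaded machine:
  Machine 1: jobs [20, 11, 8, 7], load = 46
  Machine 2: jobs [18, 15, 8], load = 41
Makespan = max load = 46

46


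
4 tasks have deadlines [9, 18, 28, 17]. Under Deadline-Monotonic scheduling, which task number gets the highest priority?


Sort tasks by relative deadline (ascending):
  Task 1: deadline = 9
  Task 4: deadline = 17
  Task 2: deadline = 18
  Task 3: deadline = 28
Priority order (highest first): [1, 4, 2, 3]
Highest priority task = 1

1


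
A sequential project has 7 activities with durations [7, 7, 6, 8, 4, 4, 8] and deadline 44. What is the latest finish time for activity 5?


LF(activity 5) = deadline - sum of successor durations
Successors: activities 6 through 7 with durations [4, 8]
Sum of successor durations = 12
LF = 44 - 12 = 32

32


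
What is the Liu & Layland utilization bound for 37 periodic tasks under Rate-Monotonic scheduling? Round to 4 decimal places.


Compute 2^(1/37) = 1.0189102844
Subtract 1: 1.0189102844 - 1 = 0.0189102844
Multiply by n: 37 * 0.0189102844 = 0.6996805228
Round to 4 dp: 0.6997

0.6997


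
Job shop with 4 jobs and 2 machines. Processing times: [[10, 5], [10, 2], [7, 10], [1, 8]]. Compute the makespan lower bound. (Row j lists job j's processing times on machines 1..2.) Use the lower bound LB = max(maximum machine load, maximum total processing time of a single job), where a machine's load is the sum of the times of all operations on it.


Machine loads:
  Machine 1: 10 + 10 + 7 + 1 = 28
  Machine 2: 5 + 2 + 10 + 8 = 25
Max machine load = 28
Job totals:
  Job 1: 15
  Job 2: 12
  Job 3: 17
  Job 4: 9
Max job total = 17
Lower bound = max(28, 17) = 28

28


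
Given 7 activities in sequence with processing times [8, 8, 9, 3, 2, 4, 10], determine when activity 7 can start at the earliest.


Activity 7 starts after activities 1 through 6 complete.
Predecessor durations: [8, 8, 9, 3, 2, 4]
ES = 8 + 8 + 9 + 3 + 2 + 4 = 34

34


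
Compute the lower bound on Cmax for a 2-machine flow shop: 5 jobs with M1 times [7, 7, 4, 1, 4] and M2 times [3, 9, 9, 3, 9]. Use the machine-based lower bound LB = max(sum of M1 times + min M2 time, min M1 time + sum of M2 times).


LB1 = sum(M1 times) + min(M2 times) = 23 + 3 = 26
LB2 = min(M1 times) + sum(M2 times) = 1 + 33 = 34
Lower bound = max(LB1, LB2) = max(26, 34) = 34

34


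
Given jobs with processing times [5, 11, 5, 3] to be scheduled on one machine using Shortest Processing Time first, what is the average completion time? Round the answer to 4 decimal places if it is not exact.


Sort jobs by processing time (SPT order): [3, 5, 5, 11]
Compute completion times sequentially:
  Job 1: processing = 3, completes at 3
  Job 2: processing = 5, completes at 8
  Job 3: processing = 5, completes at 13
  Job 4: processing = 11, completes at 24
Sum of completion times = 48
Average completion time = 48/4 = 12.0

12.0


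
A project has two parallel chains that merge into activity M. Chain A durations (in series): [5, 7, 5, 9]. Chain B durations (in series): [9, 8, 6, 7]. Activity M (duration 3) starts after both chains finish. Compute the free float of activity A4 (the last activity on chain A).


ES(A4) = sum of predecessors on chain A = 17
EF(A4) = ES + duration = 17 + 9 = 26
Successor of A4 is M. ES(M) = max(sum(A), sum(B)) = max(26, 30) = 30
Free float = ES(successor) - EF(current) = 30 - 26 = 4

4


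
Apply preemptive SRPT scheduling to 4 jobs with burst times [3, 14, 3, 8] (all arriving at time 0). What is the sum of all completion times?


Since all jobs arrive at t=0, SRPT equals SPT ordering.
SPT order: [3, 3, 8, 14]
Completion times:
  Job 1: p=3, C=3
  Job 2: p=3, C=6
  Job 3: p=8, C=14
  Job 4: p=14, C=28
Total completion time = 3 + 6 + 14 + 28 = 51

51


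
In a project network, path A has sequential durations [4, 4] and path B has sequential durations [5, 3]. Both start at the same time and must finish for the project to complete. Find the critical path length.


Path A total = 4 + 4 = 8
Path B total = 5 + 3 = 8
Critical path = longest path = max(8, 8) = 8

8


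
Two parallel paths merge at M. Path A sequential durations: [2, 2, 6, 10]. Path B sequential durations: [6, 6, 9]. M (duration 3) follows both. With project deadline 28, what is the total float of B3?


Forward pass: ES(B3) = sum of predecessors on chain B = 12
EF = ES + duration = 12 + 9 = 21
Backward pass: LF(M) = deadline = 28; LS(M) = 28 - 3 = 25
LF(B3) = LS(M) - sum(successors on chain B) = 25 - 0 = 25
LS = LF - duration = 25 - 9 = 16
Total float = LS - ES = 16 - 12 = 4

4


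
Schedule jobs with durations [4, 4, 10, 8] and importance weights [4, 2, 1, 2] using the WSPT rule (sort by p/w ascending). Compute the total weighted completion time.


Compute p/w ratios and sort ascending (WSPT): [(4, 4), (4, 2), (8, 2), (10, 1)]
Compute weighted completion times:
  Job (p=4,w=4): C=4, w*C=4*4=16
  Job (p=4,w=2): C=8, w*C=2*8=16
  Job (p=8,w=2): C=16, w*C=2*16=32
  Job (p=10,w=1): C=26, w*C=1*26=26
Total weighted completion time = 90

90


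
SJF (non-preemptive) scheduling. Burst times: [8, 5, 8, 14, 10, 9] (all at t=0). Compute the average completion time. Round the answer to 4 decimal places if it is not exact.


SJF order (ascending): [5, 8, 8, 9, 10, 14]
Completion times:
  Job 1: burst=5, C=5
  Job 2: burst=8, C=13
  Job 3: burst=8, C=21
  Job 4: burst=9, C=30
  Job 5: burst=10, C=40
  Job 6: burst=14, C=54
Average completion = 163/6 = 27.1667

27.1667


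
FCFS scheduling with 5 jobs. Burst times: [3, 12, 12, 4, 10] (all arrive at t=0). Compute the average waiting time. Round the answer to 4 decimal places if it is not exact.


FCFS order (as given): [3, 12, 12, 4, 10]
Waiting times:
  Job 1: wait = 0
  Job 2: wait = 3
  Job 3: wait = 15
  Job 4: wait = 27
  Job 5: wait = 31
Sum of waiting times = 76
Average waiting time = 76/5 = 15.2

15.2


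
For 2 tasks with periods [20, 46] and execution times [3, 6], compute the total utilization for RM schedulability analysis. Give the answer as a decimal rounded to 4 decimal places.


Compute individual utilizations (exact fractions):
  Task 1: C/T = 3/20 (approx. 0.15)
  Task 2: C/T = 6/46 = 3/23 (approx. 0.1304)
Total utilization U = 3/20 + 3/23 = 129/460
Rounded to 4 decimal places: U = 0.2804
RM (Liu & Layland) bound for 2 tasks = 0.828427; compare with U = 129/460 (approx. 0.280435)
U <= bound, so schedulable by RM sufficient condition.

0.2804


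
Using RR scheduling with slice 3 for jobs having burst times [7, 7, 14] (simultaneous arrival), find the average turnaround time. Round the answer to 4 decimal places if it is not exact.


Time quantum = 3
Execution trace:
  J1 runs 3 units, time = 3
  J2 runs 3 units, time = 6
  J3 runs 3 units, time = 9
  J1 runs 3 units, time = 12
  J2 runs 3 units, time = 15
  J3 runs 3 units, time = 18
  J1 runs 1 units, time = 19
  J2 runs 1 units, time = 20
  J3 runs 3 units, time = 23
  J3 runs 3 units, time = 26
  J3 runs 2 units, time = 28
Finish times: [19, 20, 28]
Average turnaround = 67/3 = 22.3333

22.3333


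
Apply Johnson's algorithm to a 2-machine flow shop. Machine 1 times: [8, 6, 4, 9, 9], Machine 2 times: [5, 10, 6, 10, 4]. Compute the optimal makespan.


Apply Johnson's rule:
  Group 1 (a <= b): [(3, 4, 6), (2, 6, 10), (4, 9, 10)]
  Group 2 (a > b): [(1, 8, 5), (5, 9, 4)]
Optimal job order: [3, 2, 4, 1, 5]
Schedule:
  Job 3: M1 done at 4, M2 done at 10
  Job 2: M1 done at 10, M2 done at 20
  Job 4: M1 done at 19, M2 done at 30
  Job 1: M1 done at 27, M2 done at 35
  Job 5: M1 done at 36, M2 done at 40
Makespan = 40

40


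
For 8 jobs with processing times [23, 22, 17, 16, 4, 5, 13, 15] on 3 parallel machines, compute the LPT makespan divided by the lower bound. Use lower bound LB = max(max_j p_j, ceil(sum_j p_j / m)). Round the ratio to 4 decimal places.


LPT order: [23, 22, 17, 16, 15, 13, 5, 4]
Machine loads after assignment: [40, 37, 38]
LPT makespan = 40
Lower bound = max(max_job, ceil(total/3)) = max(23, 39) = 39
Ratio = 40 / 39 = 1.0256

1.0256


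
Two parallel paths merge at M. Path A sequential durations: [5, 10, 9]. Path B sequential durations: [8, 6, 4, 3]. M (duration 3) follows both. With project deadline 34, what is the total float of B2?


Forward pass: ES(B2) = sum of predecessors on chain B = 8
EF = ES + duration = 8 + 6 = 14
Backward pass: LF(M) = deadline = 34; LS(M) = 34 - 3 = 31
LF(B2) = LS(M) - sum(successors on chain B) = 31 - 7 = 24
LS = LF - duration = 24 - 6 = 18
Total float = LS - ES = 18 - 8 = 10

10


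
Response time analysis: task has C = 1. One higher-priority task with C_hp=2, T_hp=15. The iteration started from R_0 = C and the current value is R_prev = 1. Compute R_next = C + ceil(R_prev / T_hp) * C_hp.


R_next = C + ceil(R_prev / T_hp) * C_hp
ceil(1 / 15) = ceil(0.0667) = 1
Interference = 1 * 2 = 2
R_next = 1 + 2 = 3

3


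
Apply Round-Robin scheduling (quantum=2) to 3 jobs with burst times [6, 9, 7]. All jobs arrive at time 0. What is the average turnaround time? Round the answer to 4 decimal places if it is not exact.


Time quantum = 2
Execution trace:
  J1 runs 2 units, time = 2
  J2 runs 2 units, time = 4
  J3 runs 2 units, time = 6
  J1 runs 2 units, time = 8
  J2 runs 2 units, time = 10
  J3 runs 2 units, time = 12
  J1 runs 2 units, time = 14
  J2 runs 2 units, time = 16
  J3 runs 2 units, time = 18
  J2 runs 2 units, time = 20
  J3 runs 1 units, time = 21
  J2 runs 1 units, time = 22
Finish times: [14, 22, 21]
Average turnaround = 57/3 = 19.0

19.0


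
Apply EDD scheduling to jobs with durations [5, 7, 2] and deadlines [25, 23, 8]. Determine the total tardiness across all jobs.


Sort by due date (EDD order): [(2, 8), (7, 23), (5, 25)]
Compute completion times and tardiness:
  Job 1: p=2, d=8, C=2, tardiness=max(0,2-8)=0
  Job 2: p=7, d=23, C=9, tardiness=max(0,9-23)=0
  Job 3: p=5, d=25, C=14, tardiness=max(0,14-25)=0
Total tardiness = 0

0


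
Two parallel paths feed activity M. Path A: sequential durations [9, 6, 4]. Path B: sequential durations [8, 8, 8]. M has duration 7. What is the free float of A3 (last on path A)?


ES(A3) = sum of predecessors on chain A = 15
EF(A3) = ES + duration = 15 + 4 = 19
Successor of A3 is M. ES(M) = max(sum(A), sum(B)) = max(19, 24) = 24
Free float = ES(successor) - EF(current) = 24 - 19 = 5

5


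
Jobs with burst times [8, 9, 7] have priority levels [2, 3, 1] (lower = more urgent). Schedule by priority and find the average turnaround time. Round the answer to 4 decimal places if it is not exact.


Sort by priority (ascending = highest first):
Order: [(1, 7), (2, 8), (3, 9)]
Completion times:
  Priority 1, burst=7, C=7
  Priority 2, burst=8, C=15
  Priority 3, burst=9, C=24
Average turnaround = 46/3 = 15.3333

15.3333


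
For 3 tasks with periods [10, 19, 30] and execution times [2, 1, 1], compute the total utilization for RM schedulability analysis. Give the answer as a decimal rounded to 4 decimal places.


Compute individual utilizations (exact fractions):
  Task 1: C/T = 2/10 = 1/5 (approx. 0.2)
  Task 2: C/T = 1/19 (approx. 0.0526)
  Task 3: C/T = 1/30 (approx. 0.0333)
Total utilization U = 1/5 + 1/19 + 1/30 = 163/570
Rounded to 4 decimal places: U = 0.2860
RM (Liu & Layland) bound for 3 tasks = 0.779763; compare with U = 163/570 (approx. 0.285965)
U <= bound, so schedulable by RM sufficient condition.

0.2860


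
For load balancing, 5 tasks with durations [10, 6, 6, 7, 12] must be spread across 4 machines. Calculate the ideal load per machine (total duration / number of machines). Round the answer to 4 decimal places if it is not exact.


Total processing time = 10 + 6 + 6 + 7 + 12 = 41
Number of machines = 4
Ideal balanced load = 41 / 4 = 10.25

10.25


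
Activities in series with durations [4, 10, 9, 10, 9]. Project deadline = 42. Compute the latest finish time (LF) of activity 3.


LF(activity 3) = deadline - sum of successor durations
Successors: activities 4 through 5 with durations [10, 9]
Sum of successor durations = 19
LF = 42 - 19 = 23

23


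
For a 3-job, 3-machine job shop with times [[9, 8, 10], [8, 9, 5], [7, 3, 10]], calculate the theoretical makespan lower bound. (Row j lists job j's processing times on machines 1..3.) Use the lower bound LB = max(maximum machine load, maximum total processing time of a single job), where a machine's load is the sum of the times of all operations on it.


Machine loads:
  Machine 1: 9 + 8 + 7 = 24
  Machine 2: 8 + 9 + 3 = 20
  Machine 3: 10 + 5 + 10 = 25
Max machine load = 25
Job totals:
  Job 1: 27
  Job 2: 22
  Job 3: 20
Max job total = 27
Lower bound = max(25, 27) = 27

27


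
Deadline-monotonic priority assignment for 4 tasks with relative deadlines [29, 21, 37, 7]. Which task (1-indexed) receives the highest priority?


Sort tasks by relative deadline (ascending):
  Task 4: deadline = 7
  Task 2: deadline = 21
  Task 1: deadline = 29
  Task 3: deadline = 37
Priority order (highest first): [4, 2, 1, 3]
Highest priority task = 4

4


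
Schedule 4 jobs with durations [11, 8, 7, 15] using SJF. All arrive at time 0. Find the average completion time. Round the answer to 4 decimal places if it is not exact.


SJF order (ascending): [7, 8, 11, 15]
Completion times:
  Job 1: burst=7, C=7
  Job 2: burst=8, C=15
  Job 3: burst=11, C=26
  Job 4: burst=15, C=41
Average completion = 89/4 = 22.25

22.25


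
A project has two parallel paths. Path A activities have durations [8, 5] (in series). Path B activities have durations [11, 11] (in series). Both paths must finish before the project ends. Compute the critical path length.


Path A total = 8 + 5 = 13
Path B total = 11 + 11 = 22
Critical path = longest path = max(13, 22) = 22

22


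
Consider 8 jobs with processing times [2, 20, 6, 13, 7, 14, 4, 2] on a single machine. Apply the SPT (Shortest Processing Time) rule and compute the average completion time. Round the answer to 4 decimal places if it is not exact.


Sort jobs by processing time (SPT order): [2, 2, 4, 6, 7, 13, 14, 20]
Compute completion times sequentially:
  Job 1: processing = 2, completes at 2
  Job 2: processing = 2, completes at 4
  Job 3: processing = 4, completes at 8
  Job 4: processing = 6, completes at 14
  Job 5: processing = 7, completes at 21
  Job 6: processing = 13, completes at 34
  Job 7: processing = 14, completes at 48
  Job 8: processing = 20, completes at 68
Sum of completion times = 199
Average completion time = 199/8 = 24.875

24.875


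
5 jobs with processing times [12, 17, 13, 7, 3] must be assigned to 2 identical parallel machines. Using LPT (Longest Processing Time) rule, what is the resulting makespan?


Sort jobs in decreasing order (LPT): [17, 13, 12, 7, 3]
Assign each job to the least loaded machine:
  Machine 1: jobs [17, 7, 3], load = 27
  Machine 2: jobs [13, 12], load = 25
Makespan = max load = 27

27


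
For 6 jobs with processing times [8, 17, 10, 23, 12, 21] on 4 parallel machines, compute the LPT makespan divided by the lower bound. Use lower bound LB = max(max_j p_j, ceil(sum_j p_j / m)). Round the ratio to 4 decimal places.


LPT order: [23, 21, 17, 12, 10, 8]
Machine loads after assignment: [23, 21, 25, 22]
LPT makespan = 25
Lower bound = max(max_job, ceil(total/4)) = max(23, 23) = 23
Ratio = 25 / 23 = 1.087

1.087


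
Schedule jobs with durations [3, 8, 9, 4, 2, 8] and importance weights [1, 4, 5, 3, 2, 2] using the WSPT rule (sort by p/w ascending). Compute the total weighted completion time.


Compute p/w ratios and sort ascending (WSPT): [(2, 2), (4, 3), (9, 5), (8, 4), (3, 1), (8, 2)]
Compute weighted completion times:
  Job (p=2,w=2): C=2, w*C=2*2=4
  Job (p=4,w=3): C=6, w*C=3*6=18
  Job (p=9,w=5): C=15, w*C=5*15=75
  Job (p=8,w=4): C=23, w*C=4*23=92
  Job (p=3,w=1): C=26, w*C=1*26=26
  Job (p=8,w=2): C=34, w*C=2*34=68
Total weighted completion time = 283

283


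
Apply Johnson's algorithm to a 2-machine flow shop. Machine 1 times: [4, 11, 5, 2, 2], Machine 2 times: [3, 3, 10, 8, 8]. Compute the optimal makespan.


Apply Johnson's rule:
  Group 1 (a <= b): [(4, 2, 8), (5, 2, 8), (3, 5, 10)]
  Group 2 (a > b): [(1, 4, 3), (2, 11, 3)]
Optimal job order: [4, 5, 3, 1, 2]
Schedule:
  Job 4: M1 done at 2, M2 done at 10
  Job 5: M1 done at 4, M2 done at 18
  Job 3: M1 done at 9, M2 done at 28
  Job 1: M1 done at 13, M2 done at 31
  Job 2: M1 done at 24, M2 done at 34
Makespan = 34

34


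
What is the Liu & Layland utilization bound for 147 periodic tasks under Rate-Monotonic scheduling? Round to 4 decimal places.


Compute 2^(1/147) = 1.0047264214
Subtract 1: 1.0047264214 - 1 = 0.0047264214
Multiply by n: 147 * 0.0047264214 = 0.6947839458
Round to 4 dp: 0.6948

0.6948


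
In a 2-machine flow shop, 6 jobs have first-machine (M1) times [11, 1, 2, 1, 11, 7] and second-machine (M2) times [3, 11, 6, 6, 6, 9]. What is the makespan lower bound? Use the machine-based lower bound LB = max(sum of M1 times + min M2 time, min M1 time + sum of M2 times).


LB1 = sum(M1 times) + min(M2 times) = 33 + 3 = 36
LB2 = min(M1 times) + sum(M2 times) = 1 + 41 = 42
Lower bound = max(LB1, LB2) = max(36, 42) = 42

42


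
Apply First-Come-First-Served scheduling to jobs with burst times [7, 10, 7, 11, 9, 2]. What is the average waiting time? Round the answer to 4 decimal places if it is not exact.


FCFS order (as given): [7, 10, 7, 11, 9, 2]
Waiting times:
  Job 1: wait = 0
  Job 2: wait = 7
  Job 3: wait = 17
  Job 4: wait = 24
  Job 5: wait = 35
  Job 6: wait = 44
Sum of waiting times = 127
Average waiting time = 127/6 = 21.1667

21.1667


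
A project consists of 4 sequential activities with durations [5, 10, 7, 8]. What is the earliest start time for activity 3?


Activity 3 starts after activities 1 through 2 complete.
Predecessor durations: [5, 10]
ES = 5 + 10 = 15

15


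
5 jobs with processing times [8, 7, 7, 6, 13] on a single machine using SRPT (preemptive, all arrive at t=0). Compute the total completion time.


Since all jobs arrive at t=0, SRPT equals SPT ordering.
SPT order: [6, 7, 7, 8, 13]
Completion times:
  Job 1: p=6, C=6
  Job 2: p=7, C=13
  Job 3: p=7, C=20
  Job 4: p=8, C=28
  Job 5: p=13, C=41
Total completion time = 6 + 13 + 20 + 28 + 41 = 108

108


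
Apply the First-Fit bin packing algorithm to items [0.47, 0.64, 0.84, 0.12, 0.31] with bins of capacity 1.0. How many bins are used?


Place items sequentially using First-Fit:
  Item 0.47 -> new Bin 1
  Item 0.64 -> new Bin 2
  Item 0.84 -> new Bin 3
  Item 0.12 -> Bin 1 (now 0.59)
  Item 0.31 -> Bin 1 (now 0.9)
Total bins used = 3

3


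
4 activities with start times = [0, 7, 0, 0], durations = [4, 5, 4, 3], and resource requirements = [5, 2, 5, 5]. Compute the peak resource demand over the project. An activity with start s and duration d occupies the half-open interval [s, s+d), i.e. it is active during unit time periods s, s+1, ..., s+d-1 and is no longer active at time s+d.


Each activity i is active on [start_i, start_i + duration_i).
Compute total resource usage per time slot:
  t=0: active resources = [5, 5, 5], total = 15
  t=1: active resources = [5, 5, 5], total = 15
  t=2: active resources = [5, 5, 5], total = 15
  t=3: active resources = [5, 5], total = 10
  t=4: active resources = [], total = 0
  t=5: active resources = [], total = 0
  t=6: active resources = [], total = 0
  t=7: active resources = [2], total = 2
  t=8: active resources = [2], total = 2
  t=9: active resources = [2], total = 2
  t=10: active resources = [2], total = 2
  t=11: active resources = [2], total = 2
Peak resource demand = 15

15


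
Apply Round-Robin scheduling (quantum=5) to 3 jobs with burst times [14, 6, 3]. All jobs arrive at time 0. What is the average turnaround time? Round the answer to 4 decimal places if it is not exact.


Time quantum = 5
Execution trace:
  J1 runs 5 units, time = 5
  J2 runs 5 units, time = 10
  J3 runs 3 units, time = 13
  J1 runs 5 units, time = 18
  J2 runs 1 units, time = 19
  J1 runs 4 units, time = 23
Finish times: [23, 19, 13]
Average turnaround = 55/3 = 18.3333

18.3333


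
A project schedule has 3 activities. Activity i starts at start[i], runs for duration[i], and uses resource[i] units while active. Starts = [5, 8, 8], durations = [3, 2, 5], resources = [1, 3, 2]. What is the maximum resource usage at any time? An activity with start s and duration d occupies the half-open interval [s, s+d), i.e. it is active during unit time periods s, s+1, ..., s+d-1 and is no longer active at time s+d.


Each activity i is active on [start_i, start_i + duration_i).
Compute total resource usage per time slot:
  t=0: active resources = [], total = 0
  t=1: active resources = [], total = 0
  t=2: active resources = [], total = 0
  t=3: active resources = [], total = 0
  t=4: active resources = [], total = 0
  t=5: active resources = [1], total = 1
  t=6: active resources = [1], total = 1
  t=7: active resources = [1], total = 1
  t=8: active resources = [3, 2], total = 5
  t=9: active resources = [3, 2], total = 5
  t=10: active resources = [2], total = 2
  t=11: active resources = [2], total = 2
  t=12: active resources = [2], total = 2
Peak resource demand = 5

5


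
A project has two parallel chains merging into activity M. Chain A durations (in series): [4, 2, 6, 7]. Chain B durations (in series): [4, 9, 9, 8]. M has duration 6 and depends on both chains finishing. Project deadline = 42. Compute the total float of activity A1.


Forward pass: ES(A1) = sum of predecessors on chain A = 0
EF = ES + duration = 0 + 4 = 4
Backward pass: LF(M) = deadline = 42; LS(M) = 42 - 6 = 36
LF(A1) = LS(M) - sum(successors on chain A) = 36 - 15 = 21
LS = LF - duration = 21 - 4 = 17
Total float = LS - ES = 17 - 0 = 17

17


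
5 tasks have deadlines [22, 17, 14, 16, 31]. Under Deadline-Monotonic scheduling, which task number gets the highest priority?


Sort tasks by relative deadline (ascending):
  Task 3: deadline = 14
  Task 4: deadline = 16
  Task 2: deadline = 17
  Task 1: deadline = 22
  Task 5: deadline = 31
Priority order (highest first): [3, 4, 2, 1, 5]
Highest priority task = 3

3


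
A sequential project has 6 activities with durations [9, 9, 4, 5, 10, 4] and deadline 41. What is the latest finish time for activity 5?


LF(activity 5) = deadline - sum of successor durations
Successors: activities 6 through 6 with durations [4]
Sum of successor durations = 4
LF = 41 - 4 = 37

37


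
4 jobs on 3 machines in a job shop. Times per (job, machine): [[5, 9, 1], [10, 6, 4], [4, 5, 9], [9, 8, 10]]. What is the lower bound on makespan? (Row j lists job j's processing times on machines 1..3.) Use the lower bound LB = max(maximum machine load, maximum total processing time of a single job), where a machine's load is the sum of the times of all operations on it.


Machine loads:
  Machine 1: 5 + 10 + 4 + 9 = 28
  Machine 2: 9 + 6 + 5 + 8 = 28
  Machine 3: 1 + 4 + 9 + 10 = 24
Max machine load = 28
Job totals:
  Job 1: 15
  Job 2: 20
  Job 3: 18
  Job 4: 27
Max job total = 27
Lower bound = max(28, 27) = 28

28


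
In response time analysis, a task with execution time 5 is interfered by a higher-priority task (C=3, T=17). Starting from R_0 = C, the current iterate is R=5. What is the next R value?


R_next = C + ceil(R_prev / T_hp) * C_hp
ceil(5 / 17) = ceil(0.2941) = 1
Interference = 1 * 3 = 3
R_next = 5 + 3 = 8

8


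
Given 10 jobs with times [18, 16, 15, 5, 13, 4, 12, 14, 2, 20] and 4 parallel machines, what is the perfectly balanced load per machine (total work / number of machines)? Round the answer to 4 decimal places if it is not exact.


Total processing time = 18 + 16 + 15 + 5 + 13 + 4 + 12 + 14 + 2 + 20 = 119
Number of machines = 4
Ideal balanced load = 119 / 4 = 29.75

29.75


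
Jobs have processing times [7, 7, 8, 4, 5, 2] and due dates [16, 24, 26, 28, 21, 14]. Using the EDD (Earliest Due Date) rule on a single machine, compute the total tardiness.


Sort by due date (EDD order): [(2, 14), (7, 16), (5, 21), (7, 24), (8, 26), (4, 28)]
Compute completion times and tardiness:
  Job 1: p=2, d=14, C=2, tardiness=max(0,2-14)=0
  Job 2: p=7, d=16, C=9, tardiness=max(0,9-16)=0
  Job 3: p=5, d=21, C=14, tardiness=max(0,14-21)=0
  Job 4: p=7, d=24, C=21, tardiness=max(0,21-24)=0
  Job 5: p=8, d=26, C=29, tardiness=max(0,29-26)=3
  Job 6: p=4, d=28, C=33, tardiness=max(0,33-28)=5
Total tardiness = 8

8


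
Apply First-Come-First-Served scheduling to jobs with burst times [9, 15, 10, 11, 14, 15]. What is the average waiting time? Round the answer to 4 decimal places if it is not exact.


FCFS order (as given): [9, 15, 10, 11, 14, 15]
Waiting times:
  Job 1: wait = 0
  Job 2: wait = 9
  Job 3: wait = 24
  Job 4: wait = 34
  Job 5: wait = 45
  Job 6: wait = 59
Sum of waiting times = 171
Average waiting time = 171/6 = 28.5

28.5


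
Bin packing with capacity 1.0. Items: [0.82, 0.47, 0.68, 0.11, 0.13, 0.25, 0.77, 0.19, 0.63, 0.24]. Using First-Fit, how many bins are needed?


Place items sequentially using First-Fit:
  Item 0.82 -> new Bin 1
  Item 0.47 -> new Bin 2
  Item 0.68 -> new Bin 3
  Item 0.11 -> Bin 1 (now 0.93)
  Item 0.13 -> Bin 2 (now 0.6)
  Item 0.25 -> Bin 2 (now 0.85)
  Item 0.77 -> new Bin 4
  Item 0.19 -> Bin 3 (now 0.87)
  Item 0.63 -> new Bin 5
  Item 0.24 -> Bin 5 (now 0.87)
Total bins used = 5

5


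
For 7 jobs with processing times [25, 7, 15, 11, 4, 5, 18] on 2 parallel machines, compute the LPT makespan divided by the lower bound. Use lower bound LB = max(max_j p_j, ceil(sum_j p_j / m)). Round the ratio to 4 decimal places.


LPT order: [25, 18, 15, 11, 7, 5, 4]
Machine loads after assignment: [41, 44]
LPT makespan = 44
Lower bound = max(max_job, ceil(total/2)) = max(25, 43) = 43
Ratio = 44 / 43 = 1.0233

1.0233


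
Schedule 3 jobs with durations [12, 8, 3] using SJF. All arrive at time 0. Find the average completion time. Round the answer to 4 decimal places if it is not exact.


SJF order (ascending): [3, 8, 12]
Completion times:
  Job 1: burst=3, C=3
  Job 2: burst=8, C=11
  Job 3: burst=12, C=23
Average completion = 37/3 = 12.3333

12.3333


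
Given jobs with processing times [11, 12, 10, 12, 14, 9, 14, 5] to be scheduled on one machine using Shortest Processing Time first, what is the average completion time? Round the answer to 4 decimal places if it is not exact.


Sort jobs by processing time (SPT order): [5, 9, 10, 11, 12, 12, 14, 14]
Compute completion times sequentially:
  Job 1: processing = 5, completes at 5
  Job 2: processing = 9, completes at 14
  Job 3: processing = 10, completes at 24
  Job 4: processing = 11, completes at 35
  Job 5: processing = 12, completes at 47
  Job 6: processing = 12, completes at 59
  Job 7: processing = 14, completes at 73
  Job 8: processing = 14, completes at 87
Sum of completion times = 344
Average completion time = 344/8 = 43.0

43.0


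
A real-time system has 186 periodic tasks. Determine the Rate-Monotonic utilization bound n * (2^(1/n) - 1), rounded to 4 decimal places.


Compute 2^(1/186) = 1.0037335501
Subtract 1: 1.0037335501 - 1 = 0.0037335501
Multiply by n: 186 * 0.0037335501 = 0.6944403186
Round to 4 dp: 0.6944

0.6944


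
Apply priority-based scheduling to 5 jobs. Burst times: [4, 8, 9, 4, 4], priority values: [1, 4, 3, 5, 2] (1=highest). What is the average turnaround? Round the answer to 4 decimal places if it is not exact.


Sort by priority (ascending = highest first):
Order: [(1, 4), (2, 4), (3, 9), (4, 8), (5, 4)]
Completion times:
  Priority 1, burst=4, C=4
  Priority 2, burst=4, C=8
  Priority 3, burst=9, C=17
  Priority 4, burst=8, C=25
  Priority 5, burst=4, C=29
Average turnaround = 83/5 = 16.6

16.6


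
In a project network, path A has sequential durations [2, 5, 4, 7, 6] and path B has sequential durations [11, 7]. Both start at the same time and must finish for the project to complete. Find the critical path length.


Path A total = 2 + 5 + 4 + 7 + 6 = 24
Path B total = 11 + 7 = 18
Critical path = longest path = max(24, 18) = 24

24


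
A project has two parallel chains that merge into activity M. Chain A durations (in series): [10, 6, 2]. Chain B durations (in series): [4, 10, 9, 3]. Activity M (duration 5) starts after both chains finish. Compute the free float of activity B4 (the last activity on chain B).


ES(B4) = sum of predecessors on chain B = 23
EF(B4) = ES + duration = 23 + 3 = 26
Successor of B4 is M. ES(M) = max(sum(A), sum(B)) = max(18, 26) = 26
Free float = ES(successor) - EF(current) = 26 - 26 = 0

0


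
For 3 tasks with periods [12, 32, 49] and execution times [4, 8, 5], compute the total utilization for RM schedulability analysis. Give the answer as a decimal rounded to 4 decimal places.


Compute individual utilizations (exact fractions):
  Task 1: C/T = 4/12 = 1/3 (approx. 0.3333)
  Task 2: C/T = 8/32 = 1/4 (approx. 0.25)
  Task 3: C/T = 5/49 (approx. 0.102)
Total utilization U = 1/3 + 1/4 + 5/49 = 403/588
Rounded to 4 decimal places: U = 0.6854
RM (Liu & Layland) bound for 3 tasks = 0.779763; compare with U = 403/588 (approx. 0.685374)
U <= bound, so schedulable by RM sufficient condition.

0.6854


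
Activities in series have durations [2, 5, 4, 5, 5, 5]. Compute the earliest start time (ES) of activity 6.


Activity 6 starts after activities 1 through 5 complete.
Predecessor durations: [2, 5, 4, 5, 5]
ES = 2 + 5 + 4 + 5 + 5 = 21

21


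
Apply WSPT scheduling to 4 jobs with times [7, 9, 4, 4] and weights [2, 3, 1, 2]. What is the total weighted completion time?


Compute p/w ratios and sort ascending (WSPT): [(4, 2), (9, 3), (7, 2), (4, 1)]
Compute weighted completion times:
  Job (p=4,w=2): C=4, w*C=2*4=8
  Job (p=9,w=3): C=13, w*C=3*13=39
  Job (p=7,w=2): C=20, w*C=2*20=40
  Job (p=4,w=1): C=24, w*C=1*24=24
Total weighted completion time = 111

111
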